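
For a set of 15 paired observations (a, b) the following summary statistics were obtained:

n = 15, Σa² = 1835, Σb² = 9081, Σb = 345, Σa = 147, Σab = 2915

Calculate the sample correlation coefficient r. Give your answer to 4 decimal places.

-0.6931

r = (nΣab − ΣaΣb) / √[(nΣa² − (Σa)²)(nΣb² − (Σb)²)]
Numerator: 15×2915 − 147×345 = -6990
Denominator: √[(27525 − 21609)(136215 − 119025)] = √[5916 × 17190] = 10084.4454
r = -6990 / 10084.4454 ≈ -0.6931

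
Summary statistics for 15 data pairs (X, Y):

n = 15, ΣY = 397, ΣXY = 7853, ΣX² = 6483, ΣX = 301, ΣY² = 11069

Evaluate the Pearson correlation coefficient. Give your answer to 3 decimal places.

r = (nΣXY − ΣXΣY) / √[(nΣX² − (ΣX)²)(nΣY² − (ΣY)²)]
Numerator: 15×7853 − 301×397 = -1702
Denominator: √[(97245 − 90601)(166035 − 157609)] = √[6644 × 8426] = 7482.1350
r = -1702 / 7482.1350 ≈ -0.227

-0.227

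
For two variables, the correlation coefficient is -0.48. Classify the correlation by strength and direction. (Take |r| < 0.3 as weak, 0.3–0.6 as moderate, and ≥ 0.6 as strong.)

moderate negative

r = -0.48 < 0 so the relationship is negative.
|r| = 0.48, which falls in the moderate range.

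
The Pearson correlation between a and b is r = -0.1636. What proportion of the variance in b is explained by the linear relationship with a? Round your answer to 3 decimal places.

0.027

r² = (-0.1636)² = 0.027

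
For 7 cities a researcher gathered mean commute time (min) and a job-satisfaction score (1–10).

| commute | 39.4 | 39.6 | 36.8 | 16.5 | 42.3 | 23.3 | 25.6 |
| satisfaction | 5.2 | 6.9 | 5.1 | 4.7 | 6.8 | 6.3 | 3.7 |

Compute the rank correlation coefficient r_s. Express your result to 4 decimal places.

0.6786

Rank commute: 5, 6, 4, 1, 7, 2, 3
Rank satisfaction: 4, 7, 3, 2, 6, 5, 1
d = rank(commute) − rank(satisfaction): 1, -1, 1, -1, 1, -3, 2; Σd² = 18
ρ = 1 − 6Σd² / [n(n²−1)] = 1 − 6×18 / (7×48) = 1 − 108/336 ≈ 0.6786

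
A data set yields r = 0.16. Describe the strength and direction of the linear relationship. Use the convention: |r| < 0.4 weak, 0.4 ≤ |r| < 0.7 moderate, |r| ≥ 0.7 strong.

weak positive

r = 0.16 > 0 so the relationship is positive.
|r| = 0.16, which falls in the weak range.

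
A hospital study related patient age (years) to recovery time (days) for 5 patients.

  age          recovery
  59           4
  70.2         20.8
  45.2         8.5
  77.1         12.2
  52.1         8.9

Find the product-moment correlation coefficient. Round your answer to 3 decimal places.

n = 5, Σx = 303.6, Σy = 54.4, Σx² = 19110.9, Σy² = 748.94, Σxy = 3484.67
nΣxy − ΣxΣy = 17423.35 − 16515.84 = 907.51
nΣx² − (Σx)² = 95554.5 − 92172.96 = 3381.54; nΣy² − (Σy)² = 3744.7 − 2959.36 = 785.34
r = 907.51 / √(3381.54 × 785.34) = 907.51 / 1629.6192 ≈ 0.557

0.557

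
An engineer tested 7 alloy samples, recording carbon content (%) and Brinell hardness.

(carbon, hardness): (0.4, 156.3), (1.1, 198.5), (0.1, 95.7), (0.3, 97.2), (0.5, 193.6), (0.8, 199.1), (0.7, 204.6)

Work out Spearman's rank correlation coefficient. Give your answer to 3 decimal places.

0.857

Rank carbon: 3, 7, 1, 2, 4, 6, 5
Rank hardness: 3, 5, 1, 2, 4, 6, 7
d = rank(carbon) − rank(hardness): 0, 2, 0, 0, 0, 0, -2; Σd² = 8
ρ = 1 − 6Σd² / [n(n²−1)] = 1 − 6×8 / (7×48) = 1 − 48/336 ≈ 0.857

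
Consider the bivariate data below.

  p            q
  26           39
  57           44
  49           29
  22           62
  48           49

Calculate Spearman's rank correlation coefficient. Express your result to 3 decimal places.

Rank p: 2, 5, 4, 1, 3
Rank q: 2, 3, 1, 5, 4
d = rank(p) − rank(q): 0, 2, 3, -4, -1; Σd² = 30
ρ = 1 − 6Σd² / [n(n²−1)] = 1 − 6×30 / (5×24) = 1 − 180/120 ≈ -0.500

-0.500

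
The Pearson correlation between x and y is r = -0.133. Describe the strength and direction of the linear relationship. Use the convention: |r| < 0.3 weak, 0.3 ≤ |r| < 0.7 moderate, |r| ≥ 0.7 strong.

weak negative

r = -0.133 < 0 so the relationship is negative.
|r| = 0.133, which falls in the weak range.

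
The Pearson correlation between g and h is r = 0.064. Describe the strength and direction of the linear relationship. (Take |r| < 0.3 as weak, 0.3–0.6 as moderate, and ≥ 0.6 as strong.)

r = 0.064 > 0 so the relationship is positive.
|r| = 0.064, which falls in the weak range.

weak positive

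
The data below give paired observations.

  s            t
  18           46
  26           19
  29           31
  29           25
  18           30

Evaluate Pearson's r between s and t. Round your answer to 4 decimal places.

n = 5, Σs = 120, Σt = 151, Σs² = 3006, Σt² = 4963, Σst = 3486
nΣst − ΣsΣt = 17430 − 18120 = -690
nΣs² − (Σs)² = 15030 − 14400 = 630; nΣt² − (Σt)² = 24815 − 22801 = 2014
r = -690 / √(630 × 2014) = -690 / 1126.4191 ≈ -0.6126

-0.6126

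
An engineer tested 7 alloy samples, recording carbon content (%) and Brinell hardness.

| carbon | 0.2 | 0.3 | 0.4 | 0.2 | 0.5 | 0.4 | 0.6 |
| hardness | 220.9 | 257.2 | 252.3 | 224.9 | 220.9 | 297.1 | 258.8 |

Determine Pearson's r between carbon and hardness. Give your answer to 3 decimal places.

n = 7, Σx = 2.6, Σy = 1732.1, Σx² = 1.1, Σy² = 433226.61, Σxy = 651.81
nΣxy − ΣxΣy = 4562.67 − 4503.46 = 59.21
nΣx² − (Σx)² = 7.7 − 6.76 = 0.94; nΣy² − (Σy)² = 3032586.27 − 3000170.41 = 32415.86
r = 59.21 / √(0.94 × 32415.86) = 59.21 / 174.5592 ≈ 0.339

0.339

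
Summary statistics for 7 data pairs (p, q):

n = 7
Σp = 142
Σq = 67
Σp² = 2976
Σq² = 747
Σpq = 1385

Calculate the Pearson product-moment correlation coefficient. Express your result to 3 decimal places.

r = (nΣpq − ΣpΣq) / √[(nΣp² − (Σp)²)(nΣq² − (Σq)²)]
Numerator: 7×1385 − 142×67 = 181
Denominator: √[(20832 − 20164)(5229 − 4489)] = √[668 × 740] = 703.0789
r = 181 / 703.0789 ≈ 0.257

0.257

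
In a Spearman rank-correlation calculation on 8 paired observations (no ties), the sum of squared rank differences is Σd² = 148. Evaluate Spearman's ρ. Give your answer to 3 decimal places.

ρ = 1 − 6Σd² / [n(n²−1)] = 1 − 6×148 / (8×63)
  = 1 − 888/504 = 1 − 1.7619 ≈ -0.762

-0.762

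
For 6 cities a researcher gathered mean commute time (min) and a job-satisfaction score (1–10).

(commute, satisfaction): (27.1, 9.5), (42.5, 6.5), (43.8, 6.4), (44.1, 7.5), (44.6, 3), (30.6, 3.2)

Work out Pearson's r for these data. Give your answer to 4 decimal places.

n = 6, Σx = 232.7, Σy = 36.1, Σx² = 9329.43, Σy² = 248.95, Σxy = 1376.49
nΣxy − ΣxΣy = 8258.94 − 8400.47 = -141.53
nΣx² − (Σx)² = 55976.58 − 54149.29 = 1827.29; nΣy² − (Σy)² = 1493.7 − 1303.21 = 190.49
r = -141.53 / √(1827.29 × 190.49) = -141.53 / 589.9835 ≈ -0.2399

-0.2399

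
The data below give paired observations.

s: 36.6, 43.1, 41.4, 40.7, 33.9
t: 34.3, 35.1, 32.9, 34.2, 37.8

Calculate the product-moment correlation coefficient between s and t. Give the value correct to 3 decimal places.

n = 5, Σs = 195.7, Σt = 174.3, Σs² = 7716.83, Σt² = 6089.39, Σst = 6803.61
nΣst − ΣsΣt = 34018.05 − 34110.51 = -92.46
nΣs² − (Σs)² = 38584.15 − 38298.49 = 285.66; nΣt² − (Σt)² = 30446.95 − 30380.49 = 66.46
r = -92.46 / √(285.66 × 66.46) = -92.46 / 137.7859 ≈ -0.671

-0.671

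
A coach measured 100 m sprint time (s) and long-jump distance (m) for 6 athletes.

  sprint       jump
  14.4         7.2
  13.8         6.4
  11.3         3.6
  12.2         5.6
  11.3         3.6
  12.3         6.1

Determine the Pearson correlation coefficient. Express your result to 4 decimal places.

n = 6, Σx = 75.3, Σy = 32.5, Σx² = 953.31, Σy² = 187.29, Σxy = 416.71
nΣxy − ΣxΣy = 2500.26 − 2447.25 = 53.01
nΣx² − (Σx)² = 5719.86 − 5670.09 = 49.77; nΣy² − (Σy)² = 1123.74 − 1056.25 = 67.49
r = 53.01 / √(49.77 × 67.49) = 53.01 / 57.9567 ≈ 0.9146

0.9146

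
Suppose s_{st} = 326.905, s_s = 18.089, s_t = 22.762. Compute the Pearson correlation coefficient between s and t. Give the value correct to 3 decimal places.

r = Cov(s,t) / (s_s · s_t) = 326.905 / (18.089 × 22.762)
  = 326.905 / 411.7418 ≈ 0.794

0.794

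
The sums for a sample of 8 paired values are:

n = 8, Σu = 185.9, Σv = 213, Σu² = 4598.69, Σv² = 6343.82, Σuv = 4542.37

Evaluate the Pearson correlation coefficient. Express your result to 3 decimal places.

r = (nΣuv − ΣuΣv) / √[(nΣu² − (Σu)²)(nΣv² − (Σv)²)]
Numerator: 8×4542.37 − 185.9×213 = -3257.74
Denominator: √[(36789.52 − 34558.81)(50750.56 − 45369)] = √[2230.71 × 5381.56] = 3464.7799
r = -3257.74 / 3464.7799 ≈ -0.940

-0.940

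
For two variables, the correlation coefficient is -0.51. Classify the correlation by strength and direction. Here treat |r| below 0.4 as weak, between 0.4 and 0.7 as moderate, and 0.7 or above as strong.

r = -0.51 < 0 so the relationship is negative.
|r| = 0.51, which falls in the moderate range.

moderate negative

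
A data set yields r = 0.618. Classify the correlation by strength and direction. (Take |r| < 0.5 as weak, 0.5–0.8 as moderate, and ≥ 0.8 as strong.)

moderate positive

r = 0.618 > 0 so the relationship is positive.
|r| = 0.618, which falls in the moderate range.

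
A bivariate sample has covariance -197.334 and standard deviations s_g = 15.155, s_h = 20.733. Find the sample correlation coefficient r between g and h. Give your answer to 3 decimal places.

-0.628

r = Cov(g,h) / (s_g · s_h) = -197.334 / (15.155 × 20.733)
  = -197.334 / 314.2086 ≈ -0.628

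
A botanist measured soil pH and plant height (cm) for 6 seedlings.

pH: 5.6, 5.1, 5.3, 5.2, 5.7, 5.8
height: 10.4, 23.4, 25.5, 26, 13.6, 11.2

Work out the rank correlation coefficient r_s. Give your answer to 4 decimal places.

Rank pH: 4, 1, 3, 2, 5, 6
Rank height: 1, 4, 5, 6, 3, 2
d = rank(pH) − rank(height): 3, -3, -2, -4, 2, 4; Σd² = 58
ρ = 1 − 6Σd² / [n(n²−1)] = 1 − 6×58 / (6×35) = 1 − 348/210 ≈ -0.6571

-0.6571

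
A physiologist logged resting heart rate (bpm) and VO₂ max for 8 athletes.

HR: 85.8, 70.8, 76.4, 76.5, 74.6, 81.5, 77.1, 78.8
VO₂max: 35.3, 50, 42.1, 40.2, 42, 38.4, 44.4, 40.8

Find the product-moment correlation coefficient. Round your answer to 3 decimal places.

-0.908

n = 8, Σx = 621.5, Σy = 333.2, Σx² = 48424.75, Σy² = 14009.1, Σxy = 25761.56
nΣxy − ΣxΣy = 206092.48 − 207083.8 = -991.32
nΣx² − (Σx)² = 387398 − 386262.25 = 1135.75; nΣy² − (Σy)² = 112072.8 − 111022.24 = 1050.56
r = -991.32 / √(1135.75 × 1050.56) = -991.32 / 1092.3248 ≈ -0.908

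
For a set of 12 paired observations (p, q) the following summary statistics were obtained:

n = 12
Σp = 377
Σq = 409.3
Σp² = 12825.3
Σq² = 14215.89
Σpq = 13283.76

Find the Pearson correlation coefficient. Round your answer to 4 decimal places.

0.8489

r = (nΣpq − ΣpΣq) / √[(nΣp² − (Σp)²)(nΣq² − (Σq)²)]
Numerator: 12×13283.76 − 377×409.3 = 5099.02
Denominator: √[(153903.6 − 142129)(170590.68 − 167526.49)] = √[11774.6 × 3064.19] = 6006.6306
r = 5099.02 / 6006.6306 ≈ 0.8489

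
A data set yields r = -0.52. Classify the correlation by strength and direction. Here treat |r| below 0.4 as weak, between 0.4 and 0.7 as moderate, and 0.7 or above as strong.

r = -0.52 < 0 so the relationship is negative.
|r| = 0.52, which falls in the moderate range.

moderate negative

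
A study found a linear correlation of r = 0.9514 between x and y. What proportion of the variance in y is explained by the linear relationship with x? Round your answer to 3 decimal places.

r² = (0.9514)² = 0.905

0.905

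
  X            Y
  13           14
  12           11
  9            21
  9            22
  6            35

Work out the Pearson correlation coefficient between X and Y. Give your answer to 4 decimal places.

-0.9543

n = 5, ΣX = 49, ΣY = 103, ΣX² = 511, ΣY² = 2467, ΣXY = 911
nΣXY − ΣXΣY = 4555 − 5047 = -492
nΣX² − (ΣX)² = 2555 − 2401 = 154; nΣY² − (ΣY)² = 12335 − 10609 = 1726
r = -492 / √(154 × 1726) = -492 / 515.5618 ≈ -0.9543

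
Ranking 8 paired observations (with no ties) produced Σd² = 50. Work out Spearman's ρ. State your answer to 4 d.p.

ρ = 1 − 6Σd² / [n(n²−1)] = 1 − 6×50 / (8×63)
  = 1 − 300/504 = 1 − 0.59524 ≈ 0.4048

0.4048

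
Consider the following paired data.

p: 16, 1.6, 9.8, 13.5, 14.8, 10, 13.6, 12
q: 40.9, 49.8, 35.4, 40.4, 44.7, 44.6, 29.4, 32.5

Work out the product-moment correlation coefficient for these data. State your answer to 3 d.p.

n = 8, Σp = 91.3, Σq = 317.7, Σp² = 1184.85, Σq² = 12946.03, Σpq = 3523.8
nΣpq − ΣpΣq = 28190.4 − 29006.01 = -815.61
nΣp² − (Σp)² = 9478.8 − 8335.69 = 1143.11; nΣq² − (Σq)² = 103568.24 − 100933.29 = 2634.95
r = -815.61 / √(1143.11 × 2634.95) = -815.61 / 1735.5223 ≈ -0.470

-0.470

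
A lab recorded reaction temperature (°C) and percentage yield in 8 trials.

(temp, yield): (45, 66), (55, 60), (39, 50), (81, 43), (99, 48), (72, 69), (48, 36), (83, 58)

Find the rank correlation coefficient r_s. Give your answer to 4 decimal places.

-0.1429

Rank temp: 2, 4, 1, 6, 8, 5, 3, 7
Rank yield: 7, 6, 4, 2, 3, 8, 1, 5
d = rank(temp) − rank(yield): -5, -2, -3, 4, 5, -3, 2, 2; Σd² = 96
ρ = 1 − 6Σd² / [n(n²−1)] = 1 − 6×96 / (8×63) = 1 − 576/504 ≈ -0.1429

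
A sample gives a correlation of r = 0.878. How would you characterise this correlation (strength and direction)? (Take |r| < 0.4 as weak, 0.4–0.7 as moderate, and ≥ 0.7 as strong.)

r = 0.878 > 0 so the relationship is positive.
|r| = 0.878, which falls in the strong range.

strong positive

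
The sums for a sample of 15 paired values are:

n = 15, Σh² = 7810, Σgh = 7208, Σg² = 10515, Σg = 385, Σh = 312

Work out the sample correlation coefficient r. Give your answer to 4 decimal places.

-0.8748

r = (nΣgh − ΣgΣh) / √[(nΣg² − (Σg)²)(nΣh² − (Σh)²)]
Numerator: 15×7208 − 385×312 = -12000
Denominator: √[(157725 − 148225)(117150 − 97344)] = √[9500 × 19806] = 13717.0332
r = -12000 / 13717.0332 ≈ -0.8748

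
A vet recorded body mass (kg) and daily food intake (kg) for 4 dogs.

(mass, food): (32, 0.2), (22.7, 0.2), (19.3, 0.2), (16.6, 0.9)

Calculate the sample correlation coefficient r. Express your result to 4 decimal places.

n = 4, Σx = 90.6, Σy = 1.5, Σx² = 2187.34, Σy² = 0.93, Σxy = 29.74
nΣxy − ΣxΣy = 118.96 − 135.9 = -16.94
nΣx² − (Σx)² = 8749.36 − 8208.36 = 541; nΣy² − (Σy)² = 3.72 − 2.25 = 1.47
r = -16.94 / √(541 × 1.47) = -16.94 / 28.2005 ≈ -0.6007

-0.6007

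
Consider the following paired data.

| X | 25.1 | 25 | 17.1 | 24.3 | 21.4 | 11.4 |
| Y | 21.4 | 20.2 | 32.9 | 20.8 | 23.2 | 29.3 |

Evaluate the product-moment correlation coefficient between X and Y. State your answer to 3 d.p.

-0.844

n = 6, ΣX = 124.3, ΣY = 147.8, ΣX² = 2725.83, ΣY² = 3777.78, ΣXY = 2940.67
nΣXY − ΣXΣY = 17644.02 − 18371.54 = -727.52
nΣX² − (ΣX)² = 16354.98 − 15450.49 = 904.49; nΣY² − (ΣY)² = 22666.68 − 21844.84 = 821.84
r = -727.52 / √(904.49 × 821.84) = -727.52 / 862.1752 ≈ -0.844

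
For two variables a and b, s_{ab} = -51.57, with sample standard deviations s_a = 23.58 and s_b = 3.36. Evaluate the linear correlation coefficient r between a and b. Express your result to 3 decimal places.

r = Cov(a,b) / (s_a · s_b) = -51.57 / (23.58 × 3.36)
  = -51.57 / 79.2288 ≈ -0.651

-0.651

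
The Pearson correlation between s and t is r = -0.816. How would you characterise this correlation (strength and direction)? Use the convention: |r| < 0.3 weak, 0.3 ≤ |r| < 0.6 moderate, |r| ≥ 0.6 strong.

strong negative

r = -0.816 < 0 so the relationship is negative.
|r| = 0.816, which falls in the strong range.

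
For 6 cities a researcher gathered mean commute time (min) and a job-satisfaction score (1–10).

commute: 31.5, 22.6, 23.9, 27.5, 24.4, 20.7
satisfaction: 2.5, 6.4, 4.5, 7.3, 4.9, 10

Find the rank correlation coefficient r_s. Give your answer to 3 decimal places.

Rank commute: 6, 2, 3, 5, 4, 1
Rank satisfaction: 1, 4, 2, 5, 3, 6
d = rank(commute) − rank(satisfaction): 5, -2, 1, 0, 1, -5; Σd² = 56
ρ = 1 − 6Σd² / [n(n²−1)] = 1 − 6×56 / (6×35) = 1 − 336/210 ≈ -0.600

-0.600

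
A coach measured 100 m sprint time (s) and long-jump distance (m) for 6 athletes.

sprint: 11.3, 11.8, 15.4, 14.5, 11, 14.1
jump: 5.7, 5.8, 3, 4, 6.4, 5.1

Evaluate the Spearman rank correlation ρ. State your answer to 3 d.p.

-0.943

Rank sprint: 2, 3, 6, 5, 1, 4
Rank jump: 4, 5, 1, 2, 6, 3
d = rank(sprint) − rank(jump): -2, -2, 5, 3, -5, 1; Σd² = 68
ρ = 1 − 6Σd² / [n(n²−1)] = 1 − 6×68 / (6×35) = 1 − 408/210 ≈ -0.943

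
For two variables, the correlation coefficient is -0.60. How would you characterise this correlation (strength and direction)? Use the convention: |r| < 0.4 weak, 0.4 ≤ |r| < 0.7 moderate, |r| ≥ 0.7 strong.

r = -0.60 < 0 so the relationship is negative.
|r| = 0.60, which falls in the moderate range.

moderate negative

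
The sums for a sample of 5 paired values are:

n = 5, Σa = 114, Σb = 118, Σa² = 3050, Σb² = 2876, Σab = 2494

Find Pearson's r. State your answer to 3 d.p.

r = (nΣab − ΣaΣb) / √[(nΣa² − (Σa)²)(nΣb² − (Σb)²)]
Numerator: 5×2494 − 114×118 = -982
Denominator: √[(15250 − 12996)(14380 − 13924)] = √[2254 × 456] = 1013.8166
r = -982 / 1013.8166 ≈ -0.969

-0.969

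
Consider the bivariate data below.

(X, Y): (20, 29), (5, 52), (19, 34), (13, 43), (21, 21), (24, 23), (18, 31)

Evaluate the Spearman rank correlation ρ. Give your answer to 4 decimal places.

-0.9286

Rank X: 5, 1, 4, 2, 6, 7, 3
Rank Y: 3, 7, 5, 6, 1, 2, 4
d = rank(X) − rank(Y): 2, -6, -1, -4, 5, 5, -1; Σd² = 108
ρ = 1 − 6Σd² / [n(n²−1)] = 1 − 6×108 / (7×48) = 1 − 648/336 ≈ -0.9286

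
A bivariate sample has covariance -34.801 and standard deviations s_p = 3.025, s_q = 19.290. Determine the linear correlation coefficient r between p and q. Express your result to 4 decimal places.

r = Cov(p,q) / (s_p · s_q) = -34.801 / (3.025 × 19.290)
  = -34.801 / 58.3522 ≈ -0.5964

-0.5964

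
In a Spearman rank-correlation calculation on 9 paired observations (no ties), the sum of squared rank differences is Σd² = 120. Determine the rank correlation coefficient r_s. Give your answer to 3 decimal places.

ρ = 1 − 6Σd² / [n(n²−1)] = 1 − 6×120 / (9×80)
  = 1 − 720/720 = 1 − 1.0000 ≈ 0.000

0.000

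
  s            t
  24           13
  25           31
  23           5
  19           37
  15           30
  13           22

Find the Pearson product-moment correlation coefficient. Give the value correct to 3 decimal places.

-0.317

n = 6, Σs = 119, Σt = 138, Σs² = 2485, Σt² = 3908, Σst = 2641
nΣst − ΣsΣt = 15846 − 16422 = -576
nΣs² − (Σs)² = 14910 − 14161 = 749; nΣt² − (Σt)² = 23448 − 19044 = 4404
r = -576 / √(749 × 4404) = -576 / 1816.2037 ≈ -0.317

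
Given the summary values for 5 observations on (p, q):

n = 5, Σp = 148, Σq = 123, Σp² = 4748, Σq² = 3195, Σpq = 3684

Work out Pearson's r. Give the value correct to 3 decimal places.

r = (nΣpq − ΣpΣq) / √[(nΣp² − (Σp)²)(nΣq² − (Σq)²)]
Numerator: 5×3684 − 148×123 = 216
Denominator: √[(23740 − 21904)(15975 − 15129)] = √[1836 × 846] = 1246.2969
r = 216 / 1246.2969 ≈ 0.173

0.173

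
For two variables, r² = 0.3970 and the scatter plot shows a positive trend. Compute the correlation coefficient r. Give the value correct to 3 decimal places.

0.630

|r| = √0.3970 = 0.630
The association is positive, so r = 0.630.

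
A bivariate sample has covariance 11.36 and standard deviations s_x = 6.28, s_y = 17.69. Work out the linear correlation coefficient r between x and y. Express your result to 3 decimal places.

0.102

r = Cov(x,y) / (s_x · s_y) = 11.36 / (6.28 × 17.69)
  = 11.36 / 111.0932 ≈ 0.102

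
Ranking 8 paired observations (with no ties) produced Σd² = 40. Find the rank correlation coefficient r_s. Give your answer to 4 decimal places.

ρ = 1 − 6Σd² / [n(n²−1)] = 1 − 6×40 / (8×63)
  = 1 − 240/504 = 1 − 0.47619 ≈ 0.5238

0.5238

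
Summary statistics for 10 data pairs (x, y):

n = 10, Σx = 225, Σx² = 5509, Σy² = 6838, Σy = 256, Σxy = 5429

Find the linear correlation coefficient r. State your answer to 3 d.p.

r = (nΣxy − ΣxΣy) / √[(nΣx² − (Σx)²)(nΣy² − (Σy)²)]
Numerator: 10×5429 − 225×256 = -3310
Denominator: √[(55090 − 50625)(68380 − 65536)] = √[4465 × 2844] = 3563.4899
r = -3310 / 3563.4899 ≈ -0.929

-0.929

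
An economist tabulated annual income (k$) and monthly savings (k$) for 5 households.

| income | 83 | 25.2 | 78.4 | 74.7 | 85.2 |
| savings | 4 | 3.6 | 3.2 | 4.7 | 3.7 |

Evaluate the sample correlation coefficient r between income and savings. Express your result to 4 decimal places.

0.1676

n = 5, Σx = 346.5, Σy = 19.2, Σx² = 26509.73, Σy² = 74.98, Σxy = 1339.93
nΣxy − ΣxΣy = 6699.65 − 6652.8 = 46.85
nΣx² − (Σx)² = 132548.65 − 120062.25 = 12486.4; nΣy² − (Σy)² = 374.9 − 368.64 = 6.26
r = 46.85 / √(12486.4 × 6.26) = 46.85 / 279.5798 ≈ 0.1676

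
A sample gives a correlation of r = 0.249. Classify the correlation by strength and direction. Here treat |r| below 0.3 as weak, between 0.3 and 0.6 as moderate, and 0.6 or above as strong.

r = 0.249 > 0 so the relationship is positive.
|r| = 0.249, which falls in the weak range.

weak positive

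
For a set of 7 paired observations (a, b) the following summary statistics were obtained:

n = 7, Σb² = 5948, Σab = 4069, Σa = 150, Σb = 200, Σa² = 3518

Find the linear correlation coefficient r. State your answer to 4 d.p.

-0.8134

r = (nΣab − ΣaΣb) / √[(nΣa² − (Σa)²)(nΣb² − (Σb)²)]
Numerator: 7×4069 − 150×200 = -1517
Denominator: √[(24626 − 22500)(41636 − 40000)] = √[2126 × 1636] = 1864.9761
r = -1517 / 1864.9761 ≈ -0.8134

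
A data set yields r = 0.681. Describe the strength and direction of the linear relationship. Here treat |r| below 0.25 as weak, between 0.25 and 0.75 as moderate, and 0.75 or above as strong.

moderate positive

r = 0.681 > 0 so the relationship is positive.
|r| = 0.681, which falls in the moderate range.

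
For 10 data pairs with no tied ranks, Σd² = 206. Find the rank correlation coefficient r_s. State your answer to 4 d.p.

-0.2485

ρ = 1 − 6Σd² / [n(n²−1)] = 1 − 6×206 / (10×99)
  = 1 − 1236/990 = 1 − 1.24848 ≈ -0.2485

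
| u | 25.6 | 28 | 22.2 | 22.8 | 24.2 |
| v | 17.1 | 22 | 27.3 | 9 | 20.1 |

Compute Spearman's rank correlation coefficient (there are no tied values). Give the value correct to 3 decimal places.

-0.100

Rank u: 4, 5, 1, 2, 3
Rank v: 2, 4, 5, 1, 3
d = rank(u) − rank(v): 2, 1, -4, 1, 0; Σd² = 22
ρ = 1 − 6Σd² / [n(n²−1)] = 1 − 6×22 / (5×24) = 1 − 132/120 ≈ -0.100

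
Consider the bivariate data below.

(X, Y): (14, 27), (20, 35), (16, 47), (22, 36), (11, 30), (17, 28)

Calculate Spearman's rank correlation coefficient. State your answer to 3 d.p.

0.429

Rank X: 2, 5, 3, 6, 1, 4
Rank Y: 1, 4, 6, 5, 3, 2
d = rank(X) − rank(Y): 1, 1, -3, 1, -2, 2; Σd² = 20
ρ = 1 − 6Σd² / [n(n²−1)] = 1 − 6×20 / (6×35) = 1 − 120/210 ≈ 0.429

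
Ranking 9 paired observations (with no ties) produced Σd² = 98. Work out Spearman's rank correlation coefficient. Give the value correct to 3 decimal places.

ρ = 1 − 6Σd² / [n(n²−1)] = 1 − 6×98 / (9×80)
  = 1 − 588/720 = 1 − 0.8167 ≈ 0.183

0.183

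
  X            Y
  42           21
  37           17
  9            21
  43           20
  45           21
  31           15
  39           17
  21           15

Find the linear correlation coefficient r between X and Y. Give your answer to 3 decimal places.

0.179

n = 8, ΣX = 267, ΣY = 147, ΣX² = 10011, ΣY² = 2751, ΣXY = 4948
nΣXY − ΣXΣY = 39584 − 39249 = 335
nΣX² − (ΣX)² = 80088 − 71289 = 8799; nΣY² − (ΣY)² = 22008 − 21609 = 399
r = 335 / √(8799 × 399) = 335 / 1873.7132 ≈ 0.179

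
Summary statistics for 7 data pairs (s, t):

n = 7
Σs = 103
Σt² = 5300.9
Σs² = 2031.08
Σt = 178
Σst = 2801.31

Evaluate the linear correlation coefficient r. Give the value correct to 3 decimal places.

0.288

r = (nΣst − ΣsΣt) / √[(nΣs² − (Σs)²)(nΣt² − (Σt)²)]
Numerator: 7×2801.31 − 103×178 = 1275.17
Denominator: √[(14217.56 − 10609)(37106.3 − 31684)] = √[3608.56 × 5422.3] = 4423.4257
r = 1275.17 / 4423.4257 ≈ 0.288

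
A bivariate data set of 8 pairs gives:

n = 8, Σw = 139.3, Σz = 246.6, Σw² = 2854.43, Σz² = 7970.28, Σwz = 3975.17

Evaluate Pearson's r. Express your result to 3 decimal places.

r = (nΣwz − ΣwΣz) / √[(nΣw² − (Σw)²)(nΣz² − (Σz)²)]
Numerator: 8×3975.17 − 139.3×246.6 = -2550.02
Denominator: √[(22835.44 − 19404.49)(63762.24 − 60811.56)] = √[3430.95 × 2950.68] = 3181.7661
r = -2550.02 / 3181.7661 ≈ -0.801

-0.801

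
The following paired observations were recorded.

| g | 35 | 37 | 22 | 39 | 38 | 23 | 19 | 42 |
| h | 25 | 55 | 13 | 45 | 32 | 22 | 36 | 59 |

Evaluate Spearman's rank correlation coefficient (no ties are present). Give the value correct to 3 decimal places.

Rank g: 4, 5, 2, 7, 6, 3, 1, 8
Rank h: 3, 7, 1, 6, 4, 2, 5, 8
d = rank(g) − rank(h): 1, -2, 1, 1, 2, 1, -4, 0; Σd² = 28
ρ = 1 − 6Σd² / [n(n²−1)] = 1 − 6×28 / (8×63) = 1 − 168/504 ≈ 0.667

0.667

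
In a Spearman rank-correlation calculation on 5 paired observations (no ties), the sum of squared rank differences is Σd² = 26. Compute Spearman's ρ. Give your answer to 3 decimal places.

ρ = 1 − 6Σd² / [n(n²−1)] = 1 − 6×26 / (5×24)
  = 1 − 156/120 = 1 − 1.3000 ≈ -0.300

-0.300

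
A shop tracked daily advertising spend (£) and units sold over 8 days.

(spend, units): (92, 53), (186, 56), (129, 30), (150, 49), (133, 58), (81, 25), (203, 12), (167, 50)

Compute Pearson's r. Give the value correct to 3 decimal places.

n = 8, Σx = 1141, Σy = 333, Σx² = 175549, Σy² = 15879, Σxy = 47037
nΣxy − ΣxΣy = 376296 − 379953 = -3657
nΣx² − (Σx)² = 1404392 − 1301881 = 102511; nΣy² − (Σy)² = 127032 − 110889 = 16143
r = -3657 / √(102511 × 16143) = -3657 / 40679.6641 ≈ -0.090

-0.090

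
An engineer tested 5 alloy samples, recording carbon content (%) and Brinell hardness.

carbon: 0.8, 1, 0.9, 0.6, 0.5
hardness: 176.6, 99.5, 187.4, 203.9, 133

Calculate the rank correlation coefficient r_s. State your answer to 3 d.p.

Rank carbon: 3, 5, 4, 2, 1
Rank hardness: 3, 1, 4, 5, 2
d = rank(carbon) − rank(hardness): 0, 4, 0, -3, -1; Σd² = 26
ρ = 1 − 6Σd² / [n(n²−1)] = 1 − 6×26 / (5×24) = 1 − 156/120 ≈ -0.300

-0.300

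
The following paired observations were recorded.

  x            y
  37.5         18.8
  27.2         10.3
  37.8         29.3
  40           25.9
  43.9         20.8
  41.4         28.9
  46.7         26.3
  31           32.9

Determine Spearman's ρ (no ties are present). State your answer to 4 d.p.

Rank x: 3, 1, 4, 5, 7, 6, 8, 2
Rank y: 2, 1, 7, 4, 3, 6, 5, 8
d = rank(x) − rank(y): 1, 0, -3, 1, 4, 0, 3, -6; Σd² = 72
ρ = 1 − 6Σd² / [n(n²−1)] = 1 − 6×72 / (8×63) = 1 − 432/504 ≈ 0.1429

0.1429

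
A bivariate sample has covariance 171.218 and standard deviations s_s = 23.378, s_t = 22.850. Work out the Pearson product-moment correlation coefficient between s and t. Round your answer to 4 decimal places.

r = Cov(s,t) / (s_s · s_t) = 171.218 / (23.378 × 22.850)
  = 171.218 / 534.1873 ≈ 0.3205

0.3205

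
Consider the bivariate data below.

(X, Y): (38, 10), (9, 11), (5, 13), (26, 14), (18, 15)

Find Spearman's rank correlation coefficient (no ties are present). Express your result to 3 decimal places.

Rank X: 5, 2, 1, 4, 3
Rank Y: 1, 2, 3, 4, 5
d = rank(X) − rank(Y): 4, 0, -2, 0, -2; Σd² = 24
ρ = 1 − 6Σd² / [n(n²−1)] = 1 − 6×24 / (5×24) = 1 − 144/120 ≈ -0.200

-0.200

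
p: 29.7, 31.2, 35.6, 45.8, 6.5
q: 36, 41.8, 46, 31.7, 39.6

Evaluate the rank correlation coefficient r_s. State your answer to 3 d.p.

-0.100

Rank p: 2, 3, 4, 5, 1
Rank q: 2, 4, 5, 1, 3
d = rank(p) − rank(q): 0, -1, -1, 4, -2; Σd² = 22
ρ = 1 − 6Σd² / [n(n²−1)] = 1 − 6×22 / (5×24) = 1 − 132/120 ≈ -0.100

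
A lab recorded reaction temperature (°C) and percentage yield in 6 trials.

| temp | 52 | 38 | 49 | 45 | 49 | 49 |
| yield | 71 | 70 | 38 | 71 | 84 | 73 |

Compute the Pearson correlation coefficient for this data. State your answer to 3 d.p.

-0.070

n = 6, Σx = 282, Σy = 407, Σx² = 13376, Σy² = 28811, Σxy = 19102
nΣxy − ΣxΣy = 114612 − 114774 = -162
nΣx² − (Σx)² = 80256 − 79524 = 732; nΣy² − (Σy)² = 172866 − 165649 = 7217
r = -162 / √(732 × 7217) = -162 / 2298.4438 ≈ -0.070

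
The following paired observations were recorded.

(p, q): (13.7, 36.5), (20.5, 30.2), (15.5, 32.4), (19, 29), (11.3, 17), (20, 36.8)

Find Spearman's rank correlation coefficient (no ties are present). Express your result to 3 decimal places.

Rank p: 2, 6, 3, 4, 1, 5
Rank q: 5, 3, 4, 2, 1, 6
d = rank(p) − rank(q): -3, 3, -1, 2, 0, -1; Σd² = 24
ρ = 1 − 6Σd² / [n(n²−1)] = 1 − 6×24 / (6×35) = 1 − 144/210 ≈ 0.314

0.314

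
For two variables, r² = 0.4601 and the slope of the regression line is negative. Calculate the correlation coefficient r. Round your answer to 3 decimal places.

-0.678

|r| = √0.4601 = 0.678
The association is negative, so r = −0.678.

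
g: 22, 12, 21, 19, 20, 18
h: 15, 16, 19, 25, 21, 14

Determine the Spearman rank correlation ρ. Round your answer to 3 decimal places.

0.086

Rank g: 6, 1, 5, 3, 4, 2
Rank h: 2, 3, 4, 6, 5, 1
d = rank(g) − rank(h): 4, -2, 1, -3, -1, 1; Σd² = 32
ρ = 1 − 6Σd² / [n(n²−1)] = 1 − 6×32 / (6×35) = 1 − 192/210 ≈ 0.086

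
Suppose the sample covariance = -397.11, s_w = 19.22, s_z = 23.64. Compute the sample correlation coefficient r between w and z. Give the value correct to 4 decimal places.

-0.8740

r = Cov(w,z) / (s_w · s_z) = -397.11 / (19.22 × 23.64)
  = -397.11 / 454.3608 ≈ -0.8740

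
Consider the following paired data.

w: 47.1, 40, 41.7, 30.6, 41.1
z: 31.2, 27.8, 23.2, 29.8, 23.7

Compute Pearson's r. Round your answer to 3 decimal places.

n = 5, Σw = 200.5, Σz = 135.7, Σw² = 8182.87, Σz² = 3734.25, Σwz = 5434.91
nΣwz − ΣwΣz = 27174.55 − 27207.85 = -33.3
nΣw² − (Σw)² = 40914.35 − 40200.25 = 714.1; nΣz² − (Σz)² = 18671.25 − 18414.49 = 256.76
r = -33.3 / √(714.1 × 256.76) = -33.3 / 428.1966 ≈ -0.078

-0.078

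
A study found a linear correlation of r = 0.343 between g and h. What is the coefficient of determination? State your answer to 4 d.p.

r² = (0.343)² = 0.1176

0.1176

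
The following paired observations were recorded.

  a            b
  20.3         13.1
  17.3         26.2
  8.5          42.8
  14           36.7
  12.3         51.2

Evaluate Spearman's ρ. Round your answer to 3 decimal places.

Rank a: 5, 4, 1, 3, 2
Rank b: 1, 2, 4, 3, 5
d = rank(a) − rank(b): 4, 2, -3, 0, -3; Σd² = 38
ρ = 1 − 6Σd² / [n(n²−1)] = 1 − 6×38 / (5×24) = 1 − 228/120 ≈ -0.900

-0.900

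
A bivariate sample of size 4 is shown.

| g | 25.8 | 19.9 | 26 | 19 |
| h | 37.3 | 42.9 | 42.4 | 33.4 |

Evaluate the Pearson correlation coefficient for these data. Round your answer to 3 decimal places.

0.311

n = 4, Σg = 90.7, Σh = 156, Σg² = 2098.65, Σh² = 6145.02, Σgh = 3553.05
nΣgh − ΣgΣh = 14212.2 − 14149.2 = 63
nΣg² − (Σg)² = 8394.6 − 8226.49 = 168.11; nΣh² − (Σh)² = 24580.08 − 24336 = 244.08
r = 63 / √(168.11 × 244.08) = 63 / 202.5643 ≈ 0.311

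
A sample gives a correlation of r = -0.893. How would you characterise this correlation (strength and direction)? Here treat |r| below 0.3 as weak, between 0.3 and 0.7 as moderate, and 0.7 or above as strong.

strong negative

r = -0.893 < 0 so the relationship is negative.
|r| = 0.893, which falls in the strong range.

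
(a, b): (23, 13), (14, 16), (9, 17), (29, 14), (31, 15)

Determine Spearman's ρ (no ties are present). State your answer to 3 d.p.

Rank a: 3, 2, 1, 4, 5
Rank b: 1, 4, 5, 2, 3
d = rank(a) − rank(b): 2, -2, -4, 2, 2; Σd² = 32
ρ = 1 − 6Σd² / [n(n²−1)] = 1 − 6×32 / (5×24) = 1 − 192/120 ≈ -0.600

-0.600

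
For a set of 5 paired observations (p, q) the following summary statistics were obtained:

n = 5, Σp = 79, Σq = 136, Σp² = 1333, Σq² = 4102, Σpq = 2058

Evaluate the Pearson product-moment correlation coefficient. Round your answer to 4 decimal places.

-0.4913

r = (nΣpq − ΣpΣq) / √[(nΣp² − (Σp)²)(nΣq² − (Σq)²)]
Numerator: 5×2058 − 79×136 = -454
Denominator: √[(6665 − 6241)(20510 − 18496)] = √[424 × 2014] = 924.0866
r = -454 / 924.0866 ≈ -0.4913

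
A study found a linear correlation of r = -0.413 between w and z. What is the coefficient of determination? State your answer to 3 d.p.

0.171

r² = (-0.413)² = 0.171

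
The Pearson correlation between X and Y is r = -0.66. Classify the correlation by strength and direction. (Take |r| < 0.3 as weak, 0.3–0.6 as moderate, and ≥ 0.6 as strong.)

strong negative

r = -0.66 < 0 so the relationship is negative.
|r| = 0.66, which falls in the strong range.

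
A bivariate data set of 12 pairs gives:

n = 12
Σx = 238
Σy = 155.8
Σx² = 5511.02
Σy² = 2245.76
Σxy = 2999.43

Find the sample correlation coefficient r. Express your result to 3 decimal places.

-0.216

r = (nΣxy − ΣxΣy) / √[(nΣx² − (Σx)²)(nΣy² − (Σy)²)]
Numerator: 12×2999.43 − 238×155.8 = -1087.24
Denominator: √[(66132.24 − 56644)(26949.12 − 24273.64)] = √[9488.24 × 2675.48] = 5038.4121
r = -1087.24 / 5038.4121 ≈ -0.216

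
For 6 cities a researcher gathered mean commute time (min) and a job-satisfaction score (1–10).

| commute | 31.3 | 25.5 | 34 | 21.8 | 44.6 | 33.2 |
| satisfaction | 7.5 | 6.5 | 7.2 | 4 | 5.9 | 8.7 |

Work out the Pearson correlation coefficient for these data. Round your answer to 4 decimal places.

n = 6, Σx = 190.4, Σy = 39.8, Σx² = 6352.58, Σy² = 276.84, Σxy = 1284.48
nΣxy − ΣxΣy = 7706.88 − 7577.92 = 128.96
nΣx² − (Σx)² = 38115.48 − 36252.16 = 1863.32; nΣy² − (Σy)² = 1661.04 − 1584.04 = 77
r = 128.96 / √(1863.32 × 77) = 128.96 / 378.7818 ≈ 0.3405

0.3405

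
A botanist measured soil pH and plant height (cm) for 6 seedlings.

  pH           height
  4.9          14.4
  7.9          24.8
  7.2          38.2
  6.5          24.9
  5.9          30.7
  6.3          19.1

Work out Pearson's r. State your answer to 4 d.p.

0.5449

n = 6, Σx = 38.7, Σy = 152.1, Σx² = 255.01, Σy² = 4208.95, Σxy = 1004.83
nΣxy − ΣxΣy = 6028.98 − 5886.27 = 142.71
nΣx² − (Σx)² = 1530.06 − 1497.69 = 32.37; nΣy² − (Σy)² = 25253.7 − 23134.41 = 2119.29
r = 142.71 / √(32.37 × 2119.29) = 142.71 / 261.9187 ≈ 0.5449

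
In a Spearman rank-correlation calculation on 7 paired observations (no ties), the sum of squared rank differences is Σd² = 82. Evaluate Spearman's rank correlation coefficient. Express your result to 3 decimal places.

ρ = 1 − 6Σd² / [n(n²−1)] = 1 − 6×82 / (7×48)
  = 1 − 492/336 = 1 − 1.4643 ≈ -0.464

-0.464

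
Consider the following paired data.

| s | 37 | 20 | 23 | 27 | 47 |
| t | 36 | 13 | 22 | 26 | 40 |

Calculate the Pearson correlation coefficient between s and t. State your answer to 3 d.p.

0.955

n = 5, Σs = 154, Σt = 137, Σs² = 5236, Σt² = 4225, Σst = 4680
nΣst − ΣsΣt = 23400 − 21098 = 2302
nΣs² − (Σs)² = 26180 − 23716 = 2464; nΣt² − (Σt)² = 21125 − 18769 = 2356
r = 2302 / √(2464 × 2356) = 2302 / 2409.3949 ≈ 0.955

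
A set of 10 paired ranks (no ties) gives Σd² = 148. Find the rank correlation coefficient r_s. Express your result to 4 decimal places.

ρ = 1 − 6Σd² / [n(n²−1)] = 1 − 6×148 / (10×99)
  = 1 − 888/990 = 1 − 0.89697 ≈ 0.1030

0.1030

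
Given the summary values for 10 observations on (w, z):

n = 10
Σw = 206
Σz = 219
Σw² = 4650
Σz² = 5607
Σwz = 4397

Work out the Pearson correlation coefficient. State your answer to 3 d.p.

r = (nΣwz − ΣwΣz) / √[(nΣw² − (Σw)²)(nΣz² − (Σz)²)]
Numerator: 10×4397 − 206×219 = -1144
Denominator: √[(46500 − 42436)(56070 − 47961)] = √[4064 × 8109] = 5740.6425
r = -1144 / 5740.6425 ≈ -0.199

-0.199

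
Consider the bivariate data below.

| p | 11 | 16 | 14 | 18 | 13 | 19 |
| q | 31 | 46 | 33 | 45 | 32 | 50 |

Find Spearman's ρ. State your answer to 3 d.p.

0.943

Rank p: 1, 4, 3, 5, 2, 6
Rank q: 1, 5, 3, 4, 2, 6
d = rank(p) − rank(q): 0, -1, 0, 1, 0, 0; Σd² = 2
ρ = 1 − 6Σd² / [n(n²−1)] = 1 − 6×2 / (6×35) = 1 − 12/210 ≈ 0.943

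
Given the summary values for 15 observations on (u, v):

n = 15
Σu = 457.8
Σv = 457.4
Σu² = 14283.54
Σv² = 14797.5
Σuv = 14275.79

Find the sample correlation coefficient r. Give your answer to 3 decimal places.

r = (nΣuv − ΣuΣv) / √[(nΣu² − (Σu)²)(nΣv² − (Σv)²)]
Numerator: 15×14275.79 − 457.8×457.4 = 4739.13
Denominator: √[(214253.1 − 209580.84)(221962.5 − 209214.76)] = √[4672.26 × 12747.74] = 7717.5615
r = 4739.13 / 7717.5615 ≈ 0.614

0.614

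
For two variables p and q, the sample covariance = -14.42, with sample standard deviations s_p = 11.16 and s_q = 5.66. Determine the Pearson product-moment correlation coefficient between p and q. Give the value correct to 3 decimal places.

-0.228

r = Cov(p,q) / (s_p · s_q) = -14.42 / (11.16 × 5.66)
  = -14.42 / 63.1656 ≈ -0.228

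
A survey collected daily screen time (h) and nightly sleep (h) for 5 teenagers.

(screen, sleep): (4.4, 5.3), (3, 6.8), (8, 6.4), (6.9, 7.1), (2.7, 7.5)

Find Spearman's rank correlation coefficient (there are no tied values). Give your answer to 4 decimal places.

-0.5000

Rank screen: 3, 2, 5, 4, 1
Rank sleep: 1, 3, 2, 4, 5
d = rank(screen) − rank(sleep): 2, -1, 3, 0, -4; Σd² = 30
ρ = 1 − 6Σd² / [n(n²−1)] = 1 − 6×30 / (5×24) = 1 − 180/120 ≈ -0.5000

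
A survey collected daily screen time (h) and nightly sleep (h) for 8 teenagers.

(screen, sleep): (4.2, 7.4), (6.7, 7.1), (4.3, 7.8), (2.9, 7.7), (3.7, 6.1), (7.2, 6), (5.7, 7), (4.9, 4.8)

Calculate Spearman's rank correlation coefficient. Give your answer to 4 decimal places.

Rank screen: 3, 7, 4, 1, 2, 8, 6, 5
Rank sleep: 6, 5, 8, 7, 3, 2, 4, 1
d = rank(screen) − rank(sleep): -3, 2, -4, -6, -1, 6, 2, 4; Σd² = 122
ρ = 1 − 6Σd² / [n(n²−1)] = 1 − 6×122 / (8×63) = 1 − 732/504 ≈ -0.4524

-0.4524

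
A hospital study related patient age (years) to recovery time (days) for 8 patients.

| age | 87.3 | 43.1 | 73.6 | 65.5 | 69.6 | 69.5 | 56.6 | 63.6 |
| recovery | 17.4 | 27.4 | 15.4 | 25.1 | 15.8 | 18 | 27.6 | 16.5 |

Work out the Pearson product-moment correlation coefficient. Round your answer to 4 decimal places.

-0.7253

n = 8, Σx = 528.8, Σy = 163.2, Σx² = 36109.04, Σy² = 3528.34, Σxy = 10439.69
nΣxy − ΣxΣy = 83517.52 − 86300.16 = -2782.64
nΣx² − (Σx)² = 288872.32 − 279629.44 = 9242.88; nΣy² − (Σy)² = 28226.72 − 26634.24 = 1592.48
r = -2782.64 / √(9242.88 × 1592.48) = -2782.64 / 3836.5481 ≈ -0.7253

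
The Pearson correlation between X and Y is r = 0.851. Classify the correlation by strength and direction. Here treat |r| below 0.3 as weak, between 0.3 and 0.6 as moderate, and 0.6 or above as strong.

strong positive

r = 0.851 > 0 so the relationship is positive.
|r| = 0.851, which falls in the strong range.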